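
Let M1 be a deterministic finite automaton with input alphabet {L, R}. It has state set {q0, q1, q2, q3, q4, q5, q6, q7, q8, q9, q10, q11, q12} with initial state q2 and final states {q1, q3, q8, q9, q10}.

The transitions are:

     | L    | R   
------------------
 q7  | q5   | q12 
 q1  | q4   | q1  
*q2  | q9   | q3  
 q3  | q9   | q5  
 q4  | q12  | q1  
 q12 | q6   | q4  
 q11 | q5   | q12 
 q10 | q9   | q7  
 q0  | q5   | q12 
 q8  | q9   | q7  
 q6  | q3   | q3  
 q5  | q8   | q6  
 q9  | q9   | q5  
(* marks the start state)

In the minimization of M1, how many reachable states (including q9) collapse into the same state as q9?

States {q0,q10,q11} cannot be reached from the start state, so discard them.
Start with accepting vs non-accepting: {q1,q3,q8,q9} | {q2,q4,q5,q6,q7,q12}.
Split {q1,q3,q8,q9} by δ(·,L) → {q3,q8,q9} and {q1}.
On input L, block {q2,q4,q5,q6,q7,q12} splits into {q2,q5,q6} and {q4,q7,q12}.
On input R, block {q3,q8,q9} splits into {q3,q9} and {q8}.
On input L, block {q2,q5,q6} splits into {q2,q6} and {q5}.
On input L, block {q4,q7,q12} splits into {q4} and {q7} and {q12}.
The partition is now stable with 8 blocks: {q3,q9} | {q2,q6} | {q1} | {q4} | {q8} | {q5} | {q7} | {q12}.
The equivalence class containing q9 is {q3,q9}, of size 2.

2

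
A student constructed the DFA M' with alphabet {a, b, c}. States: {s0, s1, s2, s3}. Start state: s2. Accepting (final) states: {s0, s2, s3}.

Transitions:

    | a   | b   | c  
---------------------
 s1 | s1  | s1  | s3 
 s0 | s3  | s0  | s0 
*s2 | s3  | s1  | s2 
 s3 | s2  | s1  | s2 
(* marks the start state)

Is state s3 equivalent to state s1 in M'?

No

First remove the unreachable states {s0}; 3 states remain.
Initial partition by acceptance: {s2,s3} | {s1}.
The partition is now stable with 2 blocks: {s2,s3} | {s1}.
s3 and s1 end up in different blocks, so they are distinguishable. For instance, the string 'ε' is accepted from only s3.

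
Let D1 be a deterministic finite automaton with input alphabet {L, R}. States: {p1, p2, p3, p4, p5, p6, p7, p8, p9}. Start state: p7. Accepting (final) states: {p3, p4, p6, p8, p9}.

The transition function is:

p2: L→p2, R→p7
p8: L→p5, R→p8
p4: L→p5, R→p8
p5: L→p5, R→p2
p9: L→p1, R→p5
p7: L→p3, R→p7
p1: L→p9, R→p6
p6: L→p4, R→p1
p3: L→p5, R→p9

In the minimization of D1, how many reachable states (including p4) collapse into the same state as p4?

P0 = {p3,p4,p6,p8,p9} | {p1,p2,p5,p7}.
On input L, block {p3,p4,p6,p8,p9} splits into {p3,p4,p8,p9} and {p6}.
Split {p3,p4,p8,p9} by δ(·,R) → {p3,p4,p8} and {p9}.
Split {p3,p4,p8} by δ(·,R) → {p4,p8} and {p3}.
Split {p1,p2,p5,p7} by δ(·,L) → {p2,p5} and {p1} and {p7}.
Refine {p2,p5} on symbol R: members go to different blocks, giving {p2} and {p5}.
The partition is now stable with 8 blocks: {p4,p8} | {p2} | {p6} | {p9} | {p3} | {p1} | {p7} | {p5}.
State p4 belongs to the block {p4,p8}, which has 2 states.

2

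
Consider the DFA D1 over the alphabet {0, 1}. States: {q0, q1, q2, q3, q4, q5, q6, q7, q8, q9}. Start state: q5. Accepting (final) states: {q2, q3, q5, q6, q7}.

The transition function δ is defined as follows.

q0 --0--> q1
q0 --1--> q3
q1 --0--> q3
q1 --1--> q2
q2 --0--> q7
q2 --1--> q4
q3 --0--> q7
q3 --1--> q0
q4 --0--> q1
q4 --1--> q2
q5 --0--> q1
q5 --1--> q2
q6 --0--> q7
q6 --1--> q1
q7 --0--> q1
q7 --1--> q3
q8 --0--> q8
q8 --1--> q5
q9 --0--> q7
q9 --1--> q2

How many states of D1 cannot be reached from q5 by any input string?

3

Starting at q5 and following transitions, the reachable set is {q0, q1, q2, q3, q4, q5, q7}. That leaves q6, q8, q9 unreachable — 3 in total.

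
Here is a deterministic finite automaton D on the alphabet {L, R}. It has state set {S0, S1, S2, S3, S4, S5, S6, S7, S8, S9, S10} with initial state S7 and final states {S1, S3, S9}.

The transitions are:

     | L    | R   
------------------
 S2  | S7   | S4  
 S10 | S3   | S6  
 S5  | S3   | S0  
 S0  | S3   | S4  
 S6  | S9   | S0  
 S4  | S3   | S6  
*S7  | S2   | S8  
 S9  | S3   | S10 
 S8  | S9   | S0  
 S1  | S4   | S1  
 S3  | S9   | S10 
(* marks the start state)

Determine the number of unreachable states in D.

2

BFS from S7 reaches {S0, S2, S3, S4, S6, S7, S8, S9, S10}; the 2 state(s) S1, S5 are never visited.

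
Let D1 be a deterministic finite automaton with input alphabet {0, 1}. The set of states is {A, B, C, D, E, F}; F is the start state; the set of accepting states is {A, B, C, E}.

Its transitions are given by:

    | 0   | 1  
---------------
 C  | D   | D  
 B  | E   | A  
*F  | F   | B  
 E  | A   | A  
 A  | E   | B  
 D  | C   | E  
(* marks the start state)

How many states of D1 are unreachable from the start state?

2

BFS from F reaches {A, B, E, F}; the 2 state(s) C, D are never visited.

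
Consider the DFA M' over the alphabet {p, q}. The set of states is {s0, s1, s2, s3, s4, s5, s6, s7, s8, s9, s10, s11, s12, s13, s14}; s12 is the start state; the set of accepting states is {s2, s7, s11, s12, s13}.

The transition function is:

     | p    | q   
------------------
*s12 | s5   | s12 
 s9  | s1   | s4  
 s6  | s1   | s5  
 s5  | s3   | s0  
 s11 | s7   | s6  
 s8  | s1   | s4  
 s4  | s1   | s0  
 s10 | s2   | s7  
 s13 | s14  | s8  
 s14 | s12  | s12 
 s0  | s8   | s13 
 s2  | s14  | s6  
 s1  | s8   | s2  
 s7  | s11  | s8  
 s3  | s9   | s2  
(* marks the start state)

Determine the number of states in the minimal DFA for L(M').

First remove the unreachable states {s7,s10,s11}; 12 states remain.
Initial partition by acceptance: {s2,s12,s13} | {s0,s1,s3,s4,s5,s6,s8,s9,s14}.
Split {s2,s12,s13} by δ(·,q) → {s2,s13} and {s12}.
Refine {s0,s1,s3,s4,s5,s6,s8,s9,s14} on symbol p: members go to different blocks, giving {s0,s1,s3,s4,s5,s6,s8,s9} and {s14}.
Split {s0,s1,s3,s4,s5,s6,s8,s9} by δ(·,q) → {s4,s5,s6,s8,s9} and {s0,s1,s3}.
On input q, block {s4,s5,s6,s8,s9} splits into {s6,s8,s9} and {s4,s5}.
Stable partition: {s2,s13} | {s6,s8,s9} | {s12} | {s14} | {s0,s1,s3} | {s4,s5} — 6 equivalence classes.

6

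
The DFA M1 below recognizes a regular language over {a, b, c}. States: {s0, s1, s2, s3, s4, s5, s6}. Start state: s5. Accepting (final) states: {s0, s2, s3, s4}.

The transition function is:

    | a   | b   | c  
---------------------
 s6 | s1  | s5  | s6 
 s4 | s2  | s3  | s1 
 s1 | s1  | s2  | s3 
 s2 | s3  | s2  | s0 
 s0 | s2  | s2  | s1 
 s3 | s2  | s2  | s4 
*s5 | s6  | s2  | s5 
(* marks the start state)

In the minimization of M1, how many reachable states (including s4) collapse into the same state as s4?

2

Initial partition by acceptance: {s0,s2,s3,s4} | {s1,s5,s6}.
Refine {s0,s2,s3,s4} on symbol c: members go to different blocks, giving {s0,s4} and {s2,s3}.
Refine {s1,s5,s6} on symbol b: members go to different blocks, giving {s1,s5} and {s6}.
On input a, block {s1,s5} splits into {s1} and {s5}.
The partition is now stable with 5 blocks: {s0,s4} | {s1} | {s2,s3} | {s6} | {s5}.
State s4 belongs to the block {s0,s4}, which has 2 states.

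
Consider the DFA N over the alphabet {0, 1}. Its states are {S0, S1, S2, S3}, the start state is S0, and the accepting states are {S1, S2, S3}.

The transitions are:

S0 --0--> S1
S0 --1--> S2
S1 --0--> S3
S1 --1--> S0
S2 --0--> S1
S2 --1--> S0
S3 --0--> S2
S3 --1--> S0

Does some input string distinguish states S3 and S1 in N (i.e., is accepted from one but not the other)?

No

All states are reachable from the start state.
Initial partition by acceptance: {S1,S2,S3} | {S0}.
Stable partition: {S1,S2,S3} | {S0} — 2 equivalence classes.
S3 and S1 lie in the same block of the stable partition, so they are equivalent — no string distinguishes them.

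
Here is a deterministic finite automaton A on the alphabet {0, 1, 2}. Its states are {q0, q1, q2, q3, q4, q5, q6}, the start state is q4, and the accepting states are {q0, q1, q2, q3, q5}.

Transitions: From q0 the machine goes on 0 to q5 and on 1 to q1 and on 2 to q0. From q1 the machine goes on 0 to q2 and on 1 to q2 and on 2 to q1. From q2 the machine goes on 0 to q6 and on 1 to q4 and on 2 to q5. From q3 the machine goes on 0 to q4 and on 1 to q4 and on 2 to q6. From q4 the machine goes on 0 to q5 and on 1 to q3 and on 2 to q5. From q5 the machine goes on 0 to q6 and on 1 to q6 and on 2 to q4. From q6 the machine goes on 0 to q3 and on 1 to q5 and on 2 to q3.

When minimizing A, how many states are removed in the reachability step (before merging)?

BFS from q4 reaches {q3, q4, q5, q6}; the 3 state(s) q0, q1, q2 are never visited.

3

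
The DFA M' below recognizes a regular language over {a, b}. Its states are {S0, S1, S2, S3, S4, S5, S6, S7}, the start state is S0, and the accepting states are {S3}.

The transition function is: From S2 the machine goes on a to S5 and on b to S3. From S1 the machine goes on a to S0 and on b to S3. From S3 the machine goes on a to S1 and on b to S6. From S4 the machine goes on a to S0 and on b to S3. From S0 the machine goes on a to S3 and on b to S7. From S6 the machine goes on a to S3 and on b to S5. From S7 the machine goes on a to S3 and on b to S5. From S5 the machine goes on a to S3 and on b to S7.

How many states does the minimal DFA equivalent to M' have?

3

Reachable states from the start: {S0,S1,S3,S5,S6,S7}. Unreachable: {S2,S4} — drop them.
Start with accepting vs non-accepting: {S3} | {S0,S1,S5,S6,S7}.
Split {S0,S1,S5,S6,S7} by δ(·,a) → {S0,S5,S6,S7} and {S1}.
Stable partition: {S3} | {S0,S5,S6,S7} | {S1} — 3 equivalence classes.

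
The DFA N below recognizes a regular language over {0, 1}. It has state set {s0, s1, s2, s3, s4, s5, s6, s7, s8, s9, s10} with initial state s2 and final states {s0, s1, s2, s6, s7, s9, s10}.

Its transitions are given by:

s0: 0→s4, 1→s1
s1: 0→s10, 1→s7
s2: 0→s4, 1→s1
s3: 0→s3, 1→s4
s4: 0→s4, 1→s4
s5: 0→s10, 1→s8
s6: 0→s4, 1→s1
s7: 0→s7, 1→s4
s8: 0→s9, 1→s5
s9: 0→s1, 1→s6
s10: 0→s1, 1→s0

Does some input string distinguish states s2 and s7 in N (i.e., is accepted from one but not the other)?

Yes

Reachable states from the start: {s0,s1,s2,s4,s7,s10}. Unreachable: {s3,s5,s6,s8,s9} — drop them.
Start with accepting vs non-accepting: {s0,s1,s2,s7,s10} | {s4}.
On input 0, block {s0,s1,s2,s7,s10} splits into {s1,s7,s10} and {s0,s2}.
On input 1, block {s1,s7,s10} splits into {s1} and {s7} and {s10}.
The partition is now stable with 5 blocks: {s1} | {s4} | {s0,s2} | {s7} | {s10}.
s2 and s7 end up in different blocks, so they are distinguishable. For instance, the string '0' is accepted from only s7.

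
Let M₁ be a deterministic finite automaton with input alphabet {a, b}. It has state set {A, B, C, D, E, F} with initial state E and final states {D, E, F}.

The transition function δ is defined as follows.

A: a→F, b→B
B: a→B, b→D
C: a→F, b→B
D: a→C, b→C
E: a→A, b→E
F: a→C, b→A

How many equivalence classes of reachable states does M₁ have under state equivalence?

P0 = {D,E,F} | {A,B,C}.
Refine {D,E,F} on symbol b: members go to different blocks, giving {D,F} and {E}.
Refine {A,B,C} on symbol a: members go to different blocks, giving {A,C} and {B}.
Stable partition: {D,F} | {A,C} | {E} | {B} — 4 equivalence classes.

4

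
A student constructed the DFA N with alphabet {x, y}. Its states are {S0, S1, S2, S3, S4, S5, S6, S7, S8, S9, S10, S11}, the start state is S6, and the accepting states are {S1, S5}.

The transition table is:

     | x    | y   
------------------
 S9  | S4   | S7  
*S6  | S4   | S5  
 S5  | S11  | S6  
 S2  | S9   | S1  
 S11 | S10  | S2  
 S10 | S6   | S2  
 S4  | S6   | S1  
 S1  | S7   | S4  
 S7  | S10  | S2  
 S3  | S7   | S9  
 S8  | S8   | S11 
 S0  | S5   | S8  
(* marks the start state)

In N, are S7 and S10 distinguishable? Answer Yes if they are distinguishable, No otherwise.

Yes

Reachable states from the start: {S1,S2,S4,S5,S6,S7,S9,S10,S11}. Unreachable: {S0,S3,S8} — drop them.
Initial partition by acceptance: {S1,S5} | {S2,S4,S6,S7,S9,S10,S11}.
Refine {S2,S4,S6,S7,S9,S10,S11} on symbol y: members go to different blocks, giving {S7,S9,S10,S11} and {S2,S4,S6}.
On input x, block {S7,S9,S10,S11} splits into {S7,S11} and {S9,S10}.
On input x, block {S2,S4,S6} splits into {S4,S6} and {S2}.
Refine {S9,S10} on symbol y: members go to different blocks, giving {S9} and {S10}.
No further refinement is possible. Final partition (6 blocks): {S1,S5} | {S7,S11} | {S4,S6} | {S9} | {S2} | {S10}.
S7 and S10 end up in different blocks, so they are distinguishable. For instance, the string 'xy' is accepted from only S10.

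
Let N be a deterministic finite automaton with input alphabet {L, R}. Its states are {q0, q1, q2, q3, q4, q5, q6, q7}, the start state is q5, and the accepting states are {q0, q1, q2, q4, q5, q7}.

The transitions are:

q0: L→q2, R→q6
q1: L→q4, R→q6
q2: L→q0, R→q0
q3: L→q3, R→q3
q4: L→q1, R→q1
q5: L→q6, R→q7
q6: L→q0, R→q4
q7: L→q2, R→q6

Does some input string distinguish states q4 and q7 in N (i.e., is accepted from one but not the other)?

Reachable states from the start: {q0,q1,q2,q4,q5,q6,q7}. Unreachable: {q3} — drop them.
P0 = {q0,q1,q2,q4,q5,q7} | {q6}.
Split {q0,q1,q2,q4,q5,q7} by δ(·,L) → {q0,q1,q2,q4,q7} and {q5}.
Refine {q0,q1,q2,q4,q7} on symbol R: members go to different blocks, giving {q0,q1,q7} and {q2,q4}.
Stable partition: {q0,q1,q7} | {q6} | {q5} | {q2,q4} — 4 equivalence classes.
q4 and q7 end up in different blocks, so they are distinguishable. For instance, the string 'R' is accepted from only q4.

Yes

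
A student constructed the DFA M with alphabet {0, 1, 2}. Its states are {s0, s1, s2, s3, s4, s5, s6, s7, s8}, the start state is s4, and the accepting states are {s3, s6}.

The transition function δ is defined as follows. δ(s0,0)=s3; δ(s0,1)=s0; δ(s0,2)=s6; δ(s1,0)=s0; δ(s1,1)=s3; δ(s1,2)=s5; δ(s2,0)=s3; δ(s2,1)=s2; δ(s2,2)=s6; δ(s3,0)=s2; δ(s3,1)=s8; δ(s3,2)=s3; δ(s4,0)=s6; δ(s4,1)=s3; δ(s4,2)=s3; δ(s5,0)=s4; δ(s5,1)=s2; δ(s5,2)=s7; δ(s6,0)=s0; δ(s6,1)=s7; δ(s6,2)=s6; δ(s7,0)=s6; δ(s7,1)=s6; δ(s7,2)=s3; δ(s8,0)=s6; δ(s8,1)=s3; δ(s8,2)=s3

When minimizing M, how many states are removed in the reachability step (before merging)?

2

Starting at s4 and following transitions, the reachable set is {s0, s2, s3, s4, s6, s7, s8}. That leaves s1, s5 unreachable — 2 in total.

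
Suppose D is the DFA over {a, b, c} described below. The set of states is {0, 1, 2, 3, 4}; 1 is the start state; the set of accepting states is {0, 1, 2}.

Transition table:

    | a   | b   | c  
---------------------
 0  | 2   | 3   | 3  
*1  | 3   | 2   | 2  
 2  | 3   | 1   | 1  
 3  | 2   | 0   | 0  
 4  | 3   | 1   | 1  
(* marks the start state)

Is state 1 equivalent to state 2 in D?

Reachable states from the start: {0,1,2,3}. Unreachable: {4} — drop them.
Initial partition by acceptance: {0,1,2} | {3}.
Split {0,1,2} by δ(·,a) → {1,2} and {0}.
No further refinement is possible. Final partition (3 blocks): {1,2} | {3} | {0}.
1 and 2 lie in the same block of the stable partition, so they are equivalent — no string distinguishes them.

Yes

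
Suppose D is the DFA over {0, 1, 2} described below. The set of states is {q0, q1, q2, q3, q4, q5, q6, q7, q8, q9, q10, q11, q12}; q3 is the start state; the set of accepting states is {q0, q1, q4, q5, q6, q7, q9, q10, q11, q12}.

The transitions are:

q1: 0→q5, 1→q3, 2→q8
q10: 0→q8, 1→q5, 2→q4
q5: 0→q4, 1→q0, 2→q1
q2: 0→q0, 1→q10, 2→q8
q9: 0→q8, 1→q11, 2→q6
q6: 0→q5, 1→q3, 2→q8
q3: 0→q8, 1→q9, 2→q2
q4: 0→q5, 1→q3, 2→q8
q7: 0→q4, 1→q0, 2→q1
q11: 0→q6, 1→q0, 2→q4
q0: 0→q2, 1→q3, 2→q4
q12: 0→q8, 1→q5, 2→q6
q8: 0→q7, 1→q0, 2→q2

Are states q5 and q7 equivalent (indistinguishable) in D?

Yes

Reachable states from the start: {q0,q1,q2,q3,q4,q5,q6,q7,q8,q9,q10,q11}. Unreachable: {q12} — drop them.
Start with accepting vs non-accepting: {q0,q1,q4,q5,q6,q7,q9,q10,q11} | {q2,q3,q8}.
On input 0, block {q0,q1,q4,q5,q6,q7,q9,q10,q11} splits into {q1,q4,q5,q6,q7,q11} and {q0,q9,q10}.
Refine {q1,q4,q5,q6,q7,q11} on symbol 1: members go to different blocks, giving {q1,q4,q6} and {q5,q7,q11}.
On input 0, block {q2,q3,q8} splits into {q2} and {q3} and {q8}.
Refine {q0,q9,q10} on symbol 0: members go to different blocks, giving {q9,q10} and {q0}.
Stable partition: {q1,q4,q6} | {q2} | {q9,q10} | {q5,q7,q11} | {q3} | {q8} | {q0} — 7 equivalence classes.
q5 and q7 lie in the same block of the stable partition, so they are equivalent — no string distinguishes them.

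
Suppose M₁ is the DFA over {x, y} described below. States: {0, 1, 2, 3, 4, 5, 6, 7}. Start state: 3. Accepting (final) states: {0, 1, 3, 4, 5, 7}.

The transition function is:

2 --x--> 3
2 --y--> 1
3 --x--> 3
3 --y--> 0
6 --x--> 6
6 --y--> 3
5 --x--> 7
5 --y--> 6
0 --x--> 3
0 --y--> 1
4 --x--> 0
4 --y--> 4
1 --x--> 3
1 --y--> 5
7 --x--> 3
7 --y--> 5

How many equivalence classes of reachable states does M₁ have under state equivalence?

5

Reachable states from the start: {0,1,3,5,6,7}. Unreachable: {2,4} — drop them.
Initial partition by acceptance: {0,1,3,5,7} | {6}.
Refine {0,1,3,5,7} on symbol y: members go to different blocks, giving {0,1,3,7} and {5}.
Refine {0,1,3,7} on symbol y: members go to different blocks, giving {0,3} and {1,7}.
On input y, block {0,3} splits into {0} and {3}.
No further refinement is possible. Final partition (5 blocks): {0} | {6} | {5} | {1,7} | {3}.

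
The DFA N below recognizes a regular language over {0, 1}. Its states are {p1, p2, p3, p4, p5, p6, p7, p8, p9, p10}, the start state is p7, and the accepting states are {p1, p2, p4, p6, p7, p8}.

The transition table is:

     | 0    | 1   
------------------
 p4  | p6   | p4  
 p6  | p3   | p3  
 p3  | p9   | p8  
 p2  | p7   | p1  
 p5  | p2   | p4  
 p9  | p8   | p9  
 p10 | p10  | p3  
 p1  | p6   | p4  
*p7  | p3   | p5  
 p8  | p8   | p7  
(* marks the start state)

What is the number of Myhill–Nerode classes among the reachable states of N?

States {p10} cannot be reached from the start state, so discard them.
P0 = {p1,p2,p4,p6,p7,p8} | {p3,p5,p9}.
Refine {p1,p2,p4,p6,p7,p8} on symbol 0: members go to different blocks, giving {p1,p2,p4,p8} and {p6,p7}.
On input 0, block {p1,p2,p4,p8} splits into {p1,p2,p4} and {p8}.
Refine {p3,p5,p9} on symbol 0: members go to different blocks, giving {p3} and {p5} and {p9}.
On input 1, block {p6,p7} splits into {p6} and {p7}.
On input 0, block {p1,p2,p4} splits into {p1,p4} and {p2}.
Stable partition: {p1,p4} | {p3} | {p6} | {p8} | {p5} | {p9} | {p7} | {p2} — 8 equivalence classes.

8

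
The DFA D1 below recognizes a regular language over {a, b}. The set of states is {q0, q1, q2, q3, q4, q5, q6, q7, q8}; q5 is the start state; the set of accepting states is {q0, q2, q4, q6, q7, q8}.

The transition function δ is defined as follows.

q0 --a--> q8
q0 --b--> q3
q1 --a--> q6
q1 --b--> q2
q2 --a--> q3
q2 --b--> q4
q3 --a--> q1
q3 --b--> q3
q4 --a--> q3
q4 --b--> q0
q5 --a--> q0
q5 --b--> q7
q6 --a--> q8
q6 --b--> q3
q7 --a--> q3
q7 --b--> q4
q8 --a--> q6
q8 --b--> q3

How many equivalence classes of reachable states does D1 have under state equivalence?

5

Every state is reachable, so we keep all 9.
P0 = {q0,q2,q4,q6,q7,q8} | {q1,q3,q5}.
On input a, block {q0,q2,q4,q6,q7,q8} splits into {q0,q6,q8} and {q2,q4,q7}.
Refine {q1,q3,q5} on symbol a: members go to different blocks, giving {q1,q5} and {q3}.
Refine {q2,q4,q7} on symbol b: members go to different blocks, giving {q2,q7} and {q4}.
No further refinement is possible. Final partition (5 blocks): {q0,q6,q8} | {q1,q5} | {q2,q7} | {q3} | {q4}.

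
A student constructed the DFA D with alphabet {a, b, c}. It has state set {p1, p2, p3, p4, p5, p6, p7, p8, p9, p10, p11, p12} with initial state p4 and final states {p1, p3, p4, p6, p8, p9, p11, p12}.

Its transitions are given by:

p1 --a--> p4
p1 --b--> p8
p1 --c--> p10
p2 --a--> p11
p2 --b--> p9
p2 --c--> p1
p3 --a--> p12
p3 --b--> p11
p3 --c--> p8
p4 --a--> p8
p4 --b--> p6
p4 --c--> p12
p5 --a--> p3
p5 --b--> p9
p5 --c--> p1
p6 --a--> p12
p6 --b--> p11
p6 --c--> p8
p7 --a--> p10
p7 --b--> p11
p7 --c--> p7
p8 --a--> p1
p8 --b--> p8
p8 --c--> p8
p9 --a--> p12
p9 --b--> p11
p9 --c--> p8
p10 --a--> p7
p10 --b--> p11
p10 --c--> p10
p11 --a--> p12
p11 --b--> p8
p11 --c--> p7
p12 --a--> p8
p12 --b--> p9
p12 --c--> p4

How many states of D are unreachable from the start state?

BFS from p4 reaches {p1, p4, p6, p7, p8, p9, p10, p11, p12}; the 3 state(s) p2, p3, p5 are never visited.

3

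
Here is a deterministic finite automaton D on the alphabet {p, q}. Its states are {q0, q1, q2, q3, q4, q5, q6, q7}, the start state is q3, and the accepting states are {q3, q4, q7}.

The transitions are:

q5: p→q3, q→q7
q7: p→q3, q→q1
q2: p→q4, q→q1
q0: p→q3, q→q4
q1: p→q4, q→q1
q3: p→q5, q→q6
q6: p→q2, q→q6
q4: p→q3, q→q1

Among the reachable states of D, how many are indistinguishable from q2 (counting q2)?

2

First remove the unreachable states {q0}; 7 states remain.
Initial partition by acceptance: {q3,q4,q7} | {q1,q2,q5,q6}.
Refine {q3,q4,q7} on symbol p: members go to different blocks, giving {q4,q7} and {q3}.
On input p, block {q1,q2,q5,q6} splits into {q1,q2} and {q5} and {q6}.
No further refinement is possible. Final partition (5 blocks): {q4,q7} | {q1,q2} | {q3} | {q5} | {q6}.
The equivalence class containing q2 is {q1,q2}, of size 2.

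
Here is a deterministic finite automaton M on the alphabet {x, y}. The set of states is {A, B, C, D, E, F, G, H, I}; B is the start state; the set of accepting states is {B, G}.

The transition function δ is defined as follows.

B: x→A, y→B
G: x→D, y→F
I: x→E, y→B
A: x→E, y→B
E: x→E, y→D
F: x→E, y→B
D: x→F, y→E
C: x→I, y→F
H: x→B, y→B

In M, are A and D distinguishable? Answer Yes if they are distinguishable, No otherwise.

First remove the unreachable states {C,G,H,I}; 5 states remain.
Start with accepting vs non-accepting: {B} | {A,D,E,F}.
On input y, block {A,D,E,F} splits into {A,F} and {D,E}.
Split {D,E} by δ(·,x) → {D} and {E}.
Stable partition: {B} | {A,F} | {D} | {E} — 4 equivalence classes.
A and D end up in different blocks, so they are distinguishable. For instance, the string 'y' is accepted from only A.

Yes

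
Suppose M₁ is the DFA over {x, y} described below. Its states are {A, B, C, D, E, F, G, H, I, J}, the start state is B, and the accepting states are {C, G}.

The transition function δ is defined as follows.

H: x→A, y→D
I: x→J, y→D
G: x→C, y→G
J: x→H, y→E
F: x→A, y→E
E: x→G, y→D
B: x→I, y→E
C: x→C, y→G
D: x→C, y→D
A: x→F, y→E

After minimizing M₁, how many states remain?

3

Every state is reachable, so we keep all 10.
Start with accepting vs non-accepting: {C,G} | {A,B,D,E,F,H,I,J}.
Refine {A,B,D,E,F,H,I,J} on symbol x: members go to different blocks, giving {A,B,F,H,I,J} and {D,E}.
The partition is now stable with 3 blocks: {C,G} | {A,B,F,H,I,J} | {D,E}.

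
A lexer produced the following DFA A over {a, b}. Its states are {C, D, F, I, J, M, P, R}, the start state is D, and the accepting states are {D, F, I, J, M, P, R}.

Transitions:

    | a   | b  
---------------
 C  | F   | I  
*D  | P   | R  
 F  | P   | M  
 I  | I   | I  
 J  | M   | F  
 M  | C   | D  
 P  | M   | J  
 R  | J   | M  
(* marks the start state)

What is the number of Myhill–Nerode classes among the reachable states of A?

8

All states are reachable from the start state.
Start with accepting vs non-accepting: {D,F,I,J,M,P,R} | {C}.
Refine {D,F,I,J,M,P,R} on symbol a: members go to different blocks, giving {D,F,I,J,P,R} and {M}.
Split {D,F,I,J,P,R} by δ(·,a) → {D,F,I,R} and {J,P}.
Refine {D,F,I,R} on symbol a: members go to different blocks, giving {D,F,R} and {I}.
On input b, block {D,F,R} splits into {F,R} and {D}.
Split {J,P} by δ(·,b) → {P} and {J}.
Split {F,R} by δ(·,a) → {F} and {R}.
No further refinement is possible. Final partition (8 blocks): {F} | {C} | {M} | {P} | {I} | {D} | {J} | {R}.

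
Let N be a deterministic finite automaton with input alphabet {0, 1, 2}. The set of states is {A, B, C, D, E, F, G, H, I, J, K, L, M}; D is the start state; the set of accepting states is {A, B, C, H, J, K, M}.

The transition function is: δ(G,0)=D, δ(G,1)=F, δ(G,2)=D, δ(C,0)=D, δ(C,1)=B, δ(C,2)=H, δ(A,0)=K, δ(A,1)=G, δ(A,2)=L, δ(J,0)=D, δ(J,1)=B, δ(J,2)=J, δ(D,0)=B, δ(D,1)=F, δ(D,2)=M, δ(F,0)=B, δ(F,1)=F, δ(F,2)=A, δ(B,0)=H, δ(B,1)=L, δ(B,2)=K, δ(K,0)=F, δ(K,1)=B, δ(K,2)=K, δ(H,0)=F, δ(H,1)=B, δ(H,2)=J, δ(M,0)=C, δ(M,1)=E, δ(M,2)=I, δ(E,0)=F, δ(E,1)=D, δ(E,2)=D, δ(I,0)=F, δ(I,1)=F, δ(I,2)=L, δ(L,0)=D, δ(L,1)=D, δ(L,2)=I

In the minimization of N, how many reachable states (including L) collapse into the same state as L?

2

Every state is reachable, so we keep all 13.
Initial partition by acceptance: {A,B,C,H,J,K,M} | {D,E,F,G,I,L}.
On input 0, block {A,B,C,H,J,K,M} splits into {C,H,J,K} and {A,B,M}.
On input 0, block {D,E,F,G,I,L} splits into {E,G,I,L} and {D,F}.
On input 2, block {E,G,I,L} splits into {E,G} and {I,L}.
Refine {A,B,M} on symbol 1: members go to different blocks, giving {A,M} and {B}.
The partition is now stable with 6 blocks: {C,H,J,K} | {E,G} | {A,M} | {D,F} | {I,L} | {B}.
State L belongs to the block {I,L}, which has 2 states.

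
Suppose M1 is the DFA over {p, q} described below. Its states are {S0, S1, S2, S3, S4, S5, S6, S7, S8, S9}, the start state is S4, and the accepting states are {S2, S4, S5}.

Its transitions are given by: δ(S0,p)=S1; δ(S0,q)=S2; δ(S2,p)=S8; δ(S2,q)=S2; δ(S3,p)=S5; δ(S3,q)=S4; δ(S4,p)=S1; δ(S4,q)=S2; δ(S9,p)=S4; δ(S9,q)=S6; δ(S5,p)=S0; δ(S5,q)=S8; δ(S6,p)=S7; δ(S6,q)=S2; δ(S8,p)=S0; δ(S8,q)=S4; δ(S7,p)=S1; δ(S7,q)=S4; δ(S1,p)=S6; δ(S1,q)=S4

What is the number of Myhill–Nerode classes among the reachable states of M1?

States {S3,S5,S9} cannot be reached from the start state, so discard them.
Initial partition by acceptance: {S2,S4} | {S0,S1,S6,S7,S8}.
No further refinement is possible. Final partition (2 blocks): {S2,S4} | {S0,S1,S6,S7,S8}.

2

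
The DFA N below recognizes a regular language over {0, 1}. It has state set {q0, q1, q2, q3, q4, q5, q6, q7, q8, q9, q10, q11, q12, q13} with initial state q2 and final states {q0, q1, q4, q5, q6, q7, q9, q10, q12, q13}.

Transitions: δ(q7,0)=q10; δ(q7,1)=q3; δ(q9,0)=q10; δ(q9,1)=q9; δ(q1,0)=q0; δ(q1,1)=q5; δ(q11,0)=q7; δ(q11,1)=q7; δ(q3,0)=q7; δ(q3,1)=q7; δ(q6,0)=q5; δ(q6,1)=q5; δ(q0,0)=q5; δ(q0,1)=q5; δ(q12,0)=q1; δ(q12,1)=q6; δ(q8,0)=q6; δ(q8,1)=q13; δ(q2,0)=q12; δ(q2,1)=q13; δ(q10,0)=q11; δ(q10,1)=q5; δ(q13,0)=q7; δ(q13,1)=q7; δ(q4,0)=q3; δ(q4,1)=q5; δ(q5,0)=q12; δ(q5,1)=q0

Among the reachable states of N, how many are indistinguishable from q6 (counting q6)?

5

Reachable states from the start: {q0,q1,q2,q3,q5,q6,q7,q10,q11,q12,q13}. Unreachable: {q4,q8,q9} — drop them.
Start with accepting vs non-accepting: {q0,q1,q5,q6,q7,q10,q12,q13} | {q2,q3,q11}.
Split {q0,q1,q5,q6,q7,q10,q12,q13} by δ(·,0) → {q0,q1,q5,q6,q7,q12,q13} and {q10}.
Refine {q0,q1,q5,q6,q7,q12,q13} on symbol 0: members go to different blocks, giving {q0,q1,q5,q6,q12,q13} and {q7}.
Refine {q0,q1,q5,q6,q12,q13} on symbol 0: members go to different blocks, giving {q0,q1,q5,q6,q12} and {q13}.
On input 0, block {q2,q3,q11} splits into {q3,q11} and {q2}.
No further refinement is possible. Final partition (6 blocks): {q0,q1,q5,q6,q12} | {q3,q11} | {q10} | {q7} | {q13} | {q2}.
The equivalence class containing q6 is {q0,q1,q5,q6,q12}, of size 5.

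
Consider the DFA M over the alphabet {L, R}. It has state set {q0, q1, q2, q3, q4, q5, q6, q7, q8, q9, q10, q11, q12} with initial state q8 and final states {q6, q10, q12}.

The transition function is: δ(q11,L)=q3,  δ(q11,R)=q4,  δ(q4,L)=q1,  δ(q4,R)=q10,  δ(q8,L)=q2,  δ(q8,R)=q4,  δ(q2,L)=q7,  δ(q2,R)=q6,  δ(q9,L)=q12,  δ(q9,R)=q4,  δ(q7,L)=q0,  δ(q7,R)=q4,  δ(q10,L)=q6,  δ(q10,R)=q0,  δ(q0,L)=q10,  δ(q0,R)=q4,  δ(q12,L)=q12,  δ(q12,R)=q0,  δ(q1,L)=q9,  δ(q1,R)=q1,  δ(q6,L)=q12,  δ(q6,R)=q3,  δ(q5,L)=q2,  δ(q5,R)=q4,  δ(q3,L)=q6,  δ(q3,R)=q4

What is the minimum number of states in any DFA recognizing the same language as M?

7

Reachable states from the start: {q0,q1,q2,q3,q4,q6,q7,q8,q9,q10,q12}. Unreachable: {q5,q11} — drop them.
P0 = {q6,q10,q12} | {q0,q1,q2,q3,q4,q7,q8,q9}.
Refine {q0,q1,q2,q3,q4,q7,q8,q9} on symbol L: members go to different blocks, giving {q1,q2,q4,q7,q8} and {q0,q3,q9}.
Split {q1,q2,q4,q7,q8} by δ(·,L) → {q2,q4,q8} and {q1,q7}.
Refine {q2,q4,q8} on symbol L: members go to different blocks, giving {q2,q4} and {q8}.
Refine {q1,q7} on symbol R: members go to different blocks, giving {q1} and {q7}.
Split {q2,q4} by δ(·,L) → {q2} and {q4}.
Stable partition: {q6,q10,q12} | {q2} | {q0,q3,q9} | {q1} | {q8} | {q7} | {q4} — 7 equivalence classes.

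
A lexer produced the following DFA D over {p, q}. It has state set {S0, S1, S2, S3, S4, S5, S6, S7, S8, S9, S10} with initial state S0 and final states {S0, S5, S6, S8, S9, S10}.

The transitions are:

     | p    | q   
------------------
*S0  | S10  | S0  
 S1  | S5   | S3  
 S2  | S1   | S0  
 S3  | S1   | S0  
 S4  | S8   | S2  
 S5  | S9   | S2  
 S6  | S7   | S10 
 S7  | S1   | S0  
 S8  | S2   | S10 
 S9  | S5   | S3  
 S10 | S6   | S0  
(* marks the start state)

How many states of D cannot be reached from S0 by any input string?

2

BFS from S0 reaches {S0, S1, S2, S3, S5, S6, S7, S9, S10}; the 2 state(s) S4, S8 are never visited.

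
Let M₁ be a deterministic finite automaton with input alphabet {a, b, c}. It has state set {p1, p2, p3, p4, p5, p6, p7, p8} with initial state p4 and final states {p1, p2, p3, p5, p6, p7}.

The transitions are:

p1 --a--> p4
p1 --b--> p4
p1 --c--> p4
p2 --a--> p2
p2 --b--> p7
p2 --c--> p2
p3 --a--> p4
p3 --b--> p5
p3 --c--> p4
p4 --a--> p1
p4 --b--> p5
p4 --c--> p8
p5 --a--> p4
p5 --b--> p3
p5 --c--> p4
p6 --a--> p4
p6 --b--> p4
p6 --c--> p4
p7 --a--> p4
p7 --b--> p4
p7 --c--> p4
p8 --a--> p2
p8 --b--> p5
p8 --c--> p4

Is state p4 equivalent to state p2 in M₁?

Reachable states from the start: {p1,p2,p3,p4,p5,p7,p8}. Unreachable: {p6} — drop them.
Initial partition by acceptance: {p1,p2,p3,p5,p7} | {p4,p8}.
Refine {p1,p2,p3,p5,p7} on symbol a: members go to different blocks, giving {p1,p3,p5,p7} and {p2}.
On input b, block {p1,p3,p5,p7} splits into {p1,p7} and {p3,p5}.
On input a, block {p4,p8} splits into {p4} and {p8}.
Stable partition: {p1,p7} | {p4} | {p2} | {p3,p5} | {p8} — 5 equivalence classes.
p4 and p2 end up in different blocks, so they are distinguishable. For instance, the string 'ε' is accepted from only p2.

No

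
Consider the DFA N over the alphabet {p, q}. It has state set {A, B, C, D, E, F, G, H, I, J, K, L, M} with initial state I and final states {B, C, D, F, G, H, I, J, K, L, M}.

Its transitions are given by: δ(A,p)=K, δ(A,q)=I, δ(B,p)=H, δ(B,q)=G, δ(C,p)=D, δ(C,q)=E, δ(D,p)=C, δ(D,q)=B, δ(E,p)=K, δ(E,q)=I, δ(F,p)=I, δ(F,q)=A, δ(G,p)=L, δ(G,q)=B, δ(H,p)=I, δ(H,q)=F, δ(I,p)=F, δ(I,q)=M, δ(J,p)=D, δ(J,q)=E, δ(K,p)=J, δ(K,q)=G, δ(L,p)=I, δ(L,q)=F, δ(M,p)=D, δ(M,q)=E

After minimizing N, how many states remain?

7

Start with accepting vs non-accepting: {B,C,D,F,G,H,I,J,K,L,M} | {A,E}.
Refine {B,C,D,F,G,H,I,J,K,L,M} on symbol q: members go to different blocks, giving {B,D,G,H,I,K,L} and {C,F,J,M}.
Refine {B,D,G,H,I,K,L} on symbol p: members go to different blocks, giving {B,G,H,L} and {D,I,K}.
On input p, block {B,G,H,L} splits into {B,G} and {H,L}.
On input q, block {D,I,K} splits into {D,K} and {I}.
On input p, block {C,F,J,M} splits into {C,J,M} and {F}.
The partition is now stable with 7 blocks: {B,G} | {A,E} | {C,J,M} | {D,K} | {H,L} | {I} | {F}.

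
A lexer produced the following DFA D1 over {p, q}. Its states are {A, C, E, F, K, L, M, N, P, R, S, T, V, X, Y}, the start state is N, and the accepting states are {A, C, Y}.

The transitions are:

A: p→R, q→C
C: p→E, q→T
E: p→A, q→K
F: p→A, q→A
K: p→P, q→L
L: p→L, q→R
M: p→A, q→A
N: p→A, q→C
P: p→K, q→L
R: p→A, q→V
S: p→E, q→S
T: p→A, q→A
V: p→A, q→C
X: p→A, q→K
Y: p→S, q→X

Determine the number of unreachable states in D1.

No path from N leads to F, M, S, X, Y; the other 10 states are all reachable.

5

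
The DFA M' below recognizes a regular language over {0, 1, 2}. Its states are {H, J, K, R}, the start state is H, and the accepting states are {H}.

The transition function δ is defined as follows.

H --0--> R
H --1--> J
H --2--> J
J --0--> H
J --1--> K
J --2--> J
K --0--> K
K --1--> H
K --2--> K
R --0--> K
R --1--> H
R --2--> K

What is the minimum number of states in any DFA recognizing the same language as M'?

Initial partition by acceptance: {H} | {J,K,R}.
On input 0, block {J,K,R} splits into {K,R} and {J}.
No further refinement is possible. Final partition (3 blocks): {H} | {K,R} | {J}.

3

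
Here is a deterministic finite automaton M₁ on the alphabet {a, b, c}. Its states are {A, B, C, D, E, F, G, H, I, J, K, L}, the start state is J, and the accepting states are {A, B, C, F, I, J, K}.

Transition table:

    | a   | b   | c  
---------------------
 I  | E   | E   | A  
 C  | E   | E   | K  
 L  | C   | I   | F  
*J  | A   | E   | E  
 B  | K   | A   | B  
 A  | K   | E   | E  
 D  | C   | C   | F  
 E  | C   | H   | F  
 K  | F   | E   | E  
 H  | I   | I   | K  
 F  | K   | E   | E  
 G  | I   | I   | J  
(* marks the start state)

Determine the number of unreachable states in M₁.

Starting at J and following transitions, the reachable set is {A, C, E, F, H, I, J, K}. That leaves B, D, G, L unreachable — 4 in total.

4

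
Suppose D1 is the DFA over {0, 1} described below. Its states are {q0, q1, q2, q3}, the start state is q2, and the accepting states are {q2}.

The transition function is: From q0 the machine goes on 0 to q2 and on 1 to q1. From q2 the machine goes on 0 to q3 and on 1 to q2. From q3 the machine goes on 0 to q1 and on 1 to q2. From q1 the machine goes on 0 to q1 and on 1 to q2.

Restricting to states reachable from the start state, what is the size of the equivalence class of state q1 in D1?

2

First remove the unreachable states {q0}; 3 states remain.
P0 = {q2} | {q1,q3}.
The partition is now stable with 2 blocks: {q2} | {q1,q3}.
State q1 belongs to the block {q1,q3}, which has 2 states.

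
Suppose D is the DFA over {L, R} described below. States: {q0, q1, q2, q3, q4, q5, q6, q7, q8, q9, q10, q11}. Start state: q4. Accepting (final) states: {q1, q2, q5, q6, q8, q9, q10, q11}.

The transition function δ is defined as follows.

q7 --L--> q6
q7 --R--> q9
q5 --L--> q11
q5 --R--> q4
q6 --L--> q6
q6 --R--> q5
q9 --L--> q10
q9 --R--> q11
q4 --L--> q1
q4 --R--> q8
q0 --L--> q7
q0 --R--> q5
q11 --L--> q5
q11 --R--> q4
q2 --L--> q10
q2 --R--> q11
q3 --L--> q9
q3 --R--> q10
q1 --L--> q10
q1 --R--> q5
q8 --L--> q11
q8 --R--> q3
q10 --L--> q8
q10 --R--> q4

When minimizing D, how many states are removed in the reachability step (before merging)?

4

BFS from q4 reaches {q1, q3, q4, q5, q8, q9, q10, q11}; the 4 state(s) q0, q2, q6, q7 are never visited.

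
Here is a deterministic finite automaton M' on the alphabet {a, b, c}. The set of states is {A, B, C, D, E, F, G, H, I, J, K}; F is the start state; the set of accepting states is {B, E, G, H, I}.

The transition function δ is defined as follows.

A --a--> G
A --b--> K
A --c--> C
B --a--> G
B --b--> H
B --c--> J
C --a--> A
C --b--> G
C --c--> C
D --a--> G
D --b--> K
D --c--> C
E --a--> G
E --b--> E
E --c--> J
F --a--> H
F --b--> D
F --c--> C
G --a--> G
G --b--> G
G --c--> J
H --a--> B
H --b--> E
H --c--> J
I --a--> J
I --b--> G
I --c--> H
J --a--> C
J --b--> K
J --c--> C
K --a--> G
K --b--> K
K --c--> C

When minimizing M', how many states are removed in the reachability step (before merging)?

1

Starting at F and following transitions, the reachable set is {A, B, C, D, E, F, G, H, J, K}. That leaves I unreachable — 1 in total.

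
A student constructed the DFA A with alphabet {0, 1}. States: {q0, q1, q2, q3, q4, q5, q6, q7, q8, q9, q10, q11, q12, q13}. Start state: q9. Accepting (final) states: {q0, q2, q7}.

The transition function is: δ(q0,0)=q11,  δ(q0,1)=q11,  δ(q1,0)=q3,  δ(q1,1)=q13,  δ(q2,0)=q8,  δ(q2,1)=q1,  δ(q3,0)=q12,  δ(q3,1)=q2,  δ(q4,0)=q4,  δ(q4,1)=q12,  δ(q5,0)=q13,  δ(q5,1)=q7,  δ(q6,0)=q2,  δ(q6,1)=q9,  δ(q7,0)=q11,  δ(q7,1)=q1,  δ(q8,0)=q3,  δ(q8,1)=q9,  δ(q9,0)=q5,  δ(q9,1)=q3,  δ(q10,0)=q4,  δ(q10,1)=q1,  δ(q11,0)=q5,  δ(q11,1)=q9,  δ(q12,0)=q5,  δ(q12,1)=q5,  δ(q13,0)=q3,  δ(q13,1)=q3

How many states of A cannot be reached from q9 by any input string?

4

BFS from q9 reaches {q1, q2, q3, q5, q7, q8, q9, q11, q12, q13}; the 4 state(s) q0, q4, q6, q10 are never visited.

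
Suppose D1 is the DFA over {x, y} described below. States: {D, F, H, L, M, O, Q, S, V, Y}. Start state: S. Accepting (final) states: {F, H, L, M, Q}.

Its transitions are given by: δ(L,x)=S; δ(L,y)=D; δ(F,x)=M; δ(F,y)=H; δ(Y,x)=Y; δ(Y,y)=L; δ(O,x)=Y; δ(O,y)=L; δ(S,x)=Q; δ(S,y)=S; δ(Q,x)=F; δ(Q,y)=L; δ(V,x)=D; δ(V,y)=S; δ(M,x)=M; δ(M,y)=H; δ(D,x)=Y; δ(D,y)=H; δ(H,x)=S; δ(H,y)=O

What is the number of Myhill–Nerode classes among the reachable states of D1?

4

First remove the unreachable states {V}; 9 states remain.
Start with accepting vs non-accepting: {F,H,L,M,Q} | {D,O,S,Y}.
Refine {F,H,L,M,Q} on symbol x: members go to different blocks, giving {F,M,Q} and {H,L}.
Refine {D,O,S,Y} on symbol x: members go to different blocks, giving {D,O,Y} and {S}.
Stable partition: {F,M,Q} | {D,O,Y} | {H,L} | {S} — 4 equivalence classes.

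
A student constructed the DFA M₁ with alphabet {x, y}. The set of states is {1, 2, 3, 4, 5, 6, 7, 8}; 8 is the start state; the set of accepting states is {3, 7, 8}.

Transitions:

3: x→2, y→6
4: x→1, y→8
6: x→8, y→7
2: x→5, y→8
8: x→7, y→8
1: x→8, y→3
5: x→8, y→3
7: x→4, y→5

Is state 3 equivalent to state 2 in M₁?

Every state is reachable, so we keep all 8.
Start with accepting vs non-accepting: {3,7,8} | {1,2,4,5,6}.
Refine {3,7,8} on symbol x: members go to different blocks, giving {3,7} and {8}.
Split {1,2,4,5,6} by δ(·,x) → {1,5,6} and {2,4}.
No further refinement is possible. Final partition (4 blocks): {3,7} | {1,5,6} | {8} | {2,4}.
3 and 2 end up in different blocks, so they are distinguishable. For instance, the string 'ε' is accepted from only 3.

No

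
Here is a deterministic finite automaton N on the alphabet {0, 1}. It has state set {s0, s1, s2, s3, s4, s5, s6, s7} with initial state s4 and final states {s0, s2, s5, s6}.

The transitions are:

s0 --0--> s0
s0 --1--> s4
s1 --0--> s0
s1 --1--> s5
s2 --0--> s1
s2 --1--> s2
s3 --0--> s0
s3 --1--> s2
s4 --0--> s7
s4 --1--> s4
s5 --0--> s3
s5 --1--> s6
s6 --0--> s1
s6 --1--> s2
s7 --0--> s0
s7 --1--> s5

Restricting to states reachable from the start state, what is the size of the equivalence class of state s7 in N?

All states are reachable from the start state.
Initial partition by acceptance: {s0,s2,s5,s6} | {s1,s3,s4,s7}.
Split {s0,s2,s5,s6} by δ(·,0) → {s2,s5,s6} and {s0}.
On input 0, block {s1,s3,s4,s7} splits into {s1,s3,s7} and {s4}.
Stable partition: {s2,s5,s6} | {s1,s3,s7} | {s0} | {s4} — 4 equivalence classes.
State s7 belongs to the block {s1,s3,s7}, which has 3 states.

3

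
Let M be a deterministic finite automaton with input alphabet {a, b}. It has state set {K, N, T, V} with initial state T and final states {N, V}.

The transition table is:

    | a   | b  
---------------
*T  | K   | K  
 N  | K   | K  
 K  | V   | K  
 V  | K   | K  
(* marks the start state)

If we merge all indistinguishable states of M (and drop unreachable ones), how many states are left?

Reachable states from the start: {K,T,V}. Unreachable: {N} — drop them.
P0 = {V} | {K,T}.
On input a, block {K,T} splits into {K} and {T}.
The partition is now stable with 3 blocks: {V} | {K} | {T}.

3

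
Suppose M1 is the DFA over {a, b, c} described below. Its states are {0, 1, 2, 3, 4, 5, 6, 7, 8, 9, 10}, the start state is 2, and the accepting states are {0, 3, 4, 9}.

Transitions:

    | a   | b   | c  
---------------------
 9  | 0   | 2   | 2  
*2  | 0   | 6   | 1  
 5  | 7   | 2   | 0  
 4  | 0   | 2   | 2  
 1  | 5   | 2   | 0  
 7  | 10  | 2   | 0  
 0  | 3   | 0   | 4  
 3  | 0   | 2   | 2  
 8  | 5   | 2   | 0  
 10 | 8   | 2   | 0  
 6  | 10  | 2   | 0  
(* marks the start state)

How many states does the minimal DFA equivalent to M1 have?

4

States {9} cannot be reached from the start state, so discard them.
Start with accepting vs non-accepting: {0,3,4} | {1,2,5,6,7,8,10}.
Split {0,3,4} by δ(·,b) → {3,4} and {0}.
Refine {1,2,5,6,7,8,10} on symbol a: members go to different blocks, giving {1,5,6,7,8,10} and {2}.
The partition is now stable with 4 blocks: {3,4} | {1,5,6,7,8,10} | {0} | {2}.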